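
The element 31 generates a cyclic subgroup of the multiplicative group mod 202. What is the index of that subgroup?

4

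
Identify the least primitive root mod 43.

3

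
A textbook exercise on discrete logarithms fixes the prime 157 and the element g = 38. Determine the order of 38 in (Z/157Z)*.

ord(38) | φ(157) = 157 − 1 = 156 = 2^2 · 3 · 13.
Divisors of 156: 1, 2, 3, 4, 6, 12, 13, 26, 39, 52, 78, 156.
Check 38^d mod 157 for each divisor in increasing order:
38^1 ≡ 38
38^2 ≡ 31
38^3 ≡ 79
38^4 ≡ 19
38^6 ≡ 118
38^12 ≡ 108
38^13 ≡ 22
38^26 ≡ 13
38^39 ≡ 129
38^52 ≡ 12
38^78 ≡ 156
38^156 ≡ 1
Hence ord(38) = 156.

156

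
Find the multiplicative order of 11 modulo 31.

30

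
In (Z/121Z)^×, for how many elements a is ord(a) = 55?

40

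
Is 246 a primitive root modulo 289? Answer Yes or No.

No

φ(289) = φ(17^2) = 17·(17−1) = 272 = 2^4 · 17.
An element g generates (Z/289Z)^× iff g^(272/q) ≢ 1 (mod 289) for each prime q ∈ {2, 17}.
246^136 ≡ 1 (mod 289)  [q = 2: ≡ 1 ✗]
246^16 ≡ 273 (mod 289)  [q = 17: ≢ 1 ✓]
246^136 ≡ 1 shows ord(246) | 136, strictly less than φ(289); not a primitive root.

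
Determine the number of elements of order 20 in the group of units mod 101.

8

φ(101) = 101 − 1 = 100 = 2^2 · 5^2.
(Z/101Z)^× is cyclic (|G| = 100); a cyclic group of order m has exactly φ(d) elements of each order d | m, and none otherwise.
20 = 2^2 · 5 divides 100, and φ(20) = 8.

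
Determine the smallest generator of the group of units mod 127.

φ(127) = 127 − 1 = 126 = 2 · 3^2 · 7.
g is a primitive root iff g^(126/q) ≢ 1 (mod 127) for each prime q ∈ {2, 3, 7}.
g = 2: 2^63 ≡ 1 — hits 1, so not a primitive root.
g = 3: 3^63 ≡ 126; 3^42 ≡ 107; 3^18 ≡ 4 — none is 1, so 3 is a primitive root.
Hence the least primitive root of 127 is 3.

3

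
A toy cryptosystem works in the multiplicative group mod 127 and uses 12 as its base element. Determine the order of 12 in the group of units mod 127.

By Lagrange's theorem, ord_127(12) divides φ(127) = 127 − 1 = 126 = 2 · 3^2 · 7.
Divisors of 126: 1, 2, 3, 6, 7, 9, 14, 18, 21, 42, 63, 126.
Compute 12^d (mod 127) for the divisors d until we hit 1:
12^1 ≡ 12
12^2 ≡ 17
12^3 ≡ 77
12^6 ≡ 87
12^7 ≡ 28
12^9 ≡ 95
12^14 ≡ 22
12^18 ≡ 8
12^21 ≡ 108
12^42 ≡ 107
12^63 ≡ 126
12^126 ≡ 1
The smallest such exponent is 126, so the order of 12 is 126.

126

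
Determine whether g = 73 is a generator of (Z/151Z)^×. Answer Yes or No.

No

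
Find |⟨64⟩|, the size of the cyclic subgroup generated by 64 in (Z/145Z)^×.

14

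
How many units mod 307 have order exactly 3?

2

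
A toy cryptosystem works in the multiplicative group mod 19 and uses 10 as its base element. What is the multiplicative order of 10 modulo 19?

By Lagrange's theorem, ord_19(10) divides φ(19) = 19 − 1 = 18 = 2 · 3^2.
Divisors of 18: 1, 2, 3, 6, 9, 18.
Test each divisor d:
10^1 ≡ 10 (mod 19)
10^2 ≡ 5 (mod 19)
10^3 ≡ 12 (mod 19)
10^6 ≡ 11 (mod 19)
10^9 ≡ 18 (mod 19)
10^18 ≡ 1 (mod 19) ✓
So ord_19(10) = 18.

18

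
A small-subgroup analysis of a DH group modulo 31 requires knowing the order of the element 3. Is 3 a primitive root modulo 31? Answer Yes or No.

φ(31) = 31 − 1 = 30 = 2 · 3 · 5.
Test 3^(30/q) mod 31 for each prime factor q of 30:
3^15 ≡ 30 (mod 31)  [q = 2: ≢ 1 ✓]
3^10 ≡ 25 (mod 31)  [q = 3: ≢ 1 ✓]
3^6 ≡ 16 (mod 31)  [q = 5: ≢ 1 ✓]
None equal 1, so ord_31(3) = 30: 3 is a primitive root.

Yes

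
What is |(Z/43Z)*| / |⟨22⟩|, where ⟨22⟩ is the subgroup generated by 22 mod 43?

The order of 22 must divide φ(43) = 43 − 1 = 42 = 2 · 3 · 7.
Divisors of 42: 1, 2, 3, 6, 7, 14, 21, 42.
Check 22^d mod 43 for each divisor in increasing order:
22^1 ≡ 22 (mod 43)
22^2 ≡ 11 (mod 43)
22^3 ≡ 27 (mod 43)
22^6 ≡ 41 (mod 43)
22^7 ≡ 42 (mod 43)
22^14 ≡ 1 (mod 43) ✓
So ord_43(22) = 14, hence |⟨22⟩| = 14.
[(Z/43Z)^× : ⟨22⟩] = 42/14 = 3.

3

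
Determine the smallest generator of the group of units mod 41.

6

φ(41) = 41 − 1 = 40 = 2^3 · 5.
Test candidates g = 2, 3, … against the prime factors q ∈ {2, 5} of φ(41): g is a generator iff g^(40/q) ≢ 1 for every such q.
g = 2: 2^20 ≡ 1 — hits 1, so not a primitive root.
g = 3: 3^20 ≡ 40; 3^8 ≡ 1 — hits 1, so not a primitive root.
g = 4: 4^20 ≡ 1 — hits 1, so not a primitive root.
g = 5: 5^20 ≡ 1 — hits 1, so not a primitive root.
g = 6: 6^20 ≡ 40; 6^8 ≡ 10 — none is 1, so 6 is a primitive root.
So 6 is the smallest generator of (Z/41Z)^×.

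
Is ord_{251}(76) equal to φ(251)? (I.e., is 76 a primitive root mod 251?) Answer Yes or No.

Yes

φ(251) = 251 − 1 = 250 = 2 · 5^3.
76 is a primitive root mod 251 iff 76^(φ(251)/q) ≢ 1 for every prime q | φ(251), i.e. q ∈ {2, 5}.
76^125 ≡ 250 (mod 251)  [q = 2: ≢ 1 ✓]
76^50 ≡ 113 (mod 251)  [q = 5: ≢ 1 ✓]
Every test exponent gives a nontrivial residue, hence 76 generates the full group.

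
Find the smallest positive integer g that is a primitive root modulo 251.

φ(251) = 251 − 1 = 250 = 2 · 5^3.
g is a primitive root iff g^(250/q) ≢ 1 (mod 251) for each prime q ∈ {2, 5}.
g = 2: 2^125 ≡ 250; 2^50 ≡ 1 — hits 1, so not a primitive root.
g = 3: 3^125 ≡ 1 — hits 1, so not a primitive root.
g = 4: 4^125 ≡ 1 — hits 1, so not a primitive root.
g = 5: 5^125 ≡ 1 — hits 1, so not a primitive root.
g = 6: 6^125 ≡ 250; 6^50 ≡ 219 — none is 1, so 6 is a primitive root.
So 6 is the smallest generator of (Z/251Z)^×.

6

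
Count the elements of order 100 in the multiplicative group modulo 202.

φ(202) = φ(2)·φ(101) = 1·100 = 100 = 2^2 · 5^2.
In a cyclic group of order 100, there are φ(d) elements of order d for each divisor d of 100, and zero for non-divisors.
100 = 2^2 · 5^2 divides 100, and φ(100) = 40.

40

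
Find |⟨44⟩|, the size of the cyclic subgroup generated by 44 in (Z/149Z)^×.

4

Since 44 ∈ (Z/149Z)^×, its order divides φ(149) = 149 − 1 = 148 = 2^2 · 37.
Divisors of 148: 1, 2, 4, 37, 74, 148.
Compute 44^d (mod 149) for the divisors d until we hit 1:
44^1 ≡ 44
44^2 ≡ 148
44^4 ≡ 1
So ord_149(44) = 4.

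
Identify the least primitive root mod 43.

φ(43) = 43 − 1 = 42 = 2 · 3 · 7.
Test candidates g = 2, 3, … against the prime factors q ∈ {2, 3, 7} of φ(43): g is a generator iff g^(42/q) ≢ 1 for every such q.
g = 2: 2^21 ≡ 42; 2^14 ≡ 1 — hits 1, so not a primitive root.
g = 3: 3^21 ≡ 42; 3^14 ≡ 36; 3^6 ≡ 41 — none is 1, so 3 is a primitive root.
Hence the least primitive root of 43 is 3.

3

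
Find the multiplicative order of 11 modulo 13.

12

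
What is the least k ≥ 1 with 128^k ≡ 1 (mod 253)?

110

ord(128) | φ(253) = φ(11·23) = (11−1)·(23−1) = 10·22 = 220 = 2^2 · 5 · 11.
Divisors of 220: 1, 2, 4, 5, 10, 11, 20, 22, 44, 55, 110, 220.
Test each divisor d:
128^1 ≡ 128
128^2 ≡ 192
128^4 ≡ 179
128^5 ≡ 142
128^10 ≡ 177
128^11 ≡ 139
128^20 ≡ 210
128^22 ≡ 93
128^44 ≡ 47
128^55 ≡ 208
128^110 ≡ 1
So ord_253(128) = 110.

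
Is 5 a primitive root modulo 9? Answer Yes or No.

φ(9) = φ(3^2) = 3·(3−1) = 6 = 2 · 3.
Test 5^(6/q) mod 9 for each prime factor q of 6:
5^3 ≡ 8 (mod 9)  [q = 2: ≢ 1 ✓]
5^2 ≡ 7 (mod 9)  [q = 3: ≢ 1 ✓]
None equal 1, so ord_9(5) = 6: 5 is a primitive root.

Yes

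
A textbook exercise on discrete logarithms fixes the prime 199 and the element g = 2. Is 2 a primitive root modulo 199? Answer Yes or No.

φ(199) = 199 − 1 = 198 = 2 · 3^2 · 11.
2 is a primitive root mod 199 iff 2^(φ(199)/q) ≢ 1 for every prime q | φ(199), i.e. q ∈ {2, 3, 11}.
2^99 ≡ 1 (mod 199)  [q = 2: ≡ 1 ✗]
2^66 ≡ 106 (mod 199)  [q = 3: ≢ 1 ✓]
2^18 ≡ 61 (mod 199)  [q = 11: ≢ 1 ✓]
The check at q = 2 fails, so 2 generates a proper subgroup.

No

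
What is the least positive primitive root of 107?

2

φ(107) = 107 − 1 = 106 = 2 · 53.
g is a primitive root iff g^(106/q) ≢ 1 (mod 107) for each prime q ∈ {2, 53}.
g = 2: 2^53 ≡ 106; 2^2 ≡ 4 — none is 1, so 2 is a primitive root.
Hence the least primitive root of 107 is 2.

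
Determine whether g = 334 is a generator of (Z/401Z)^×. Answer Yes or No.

φ(401) = 401 − 1 = 400 = 2^4 · 5^2.
334 is a primitive root mod 401 iff 334^(φ(401)/q) ≢ 1 for every prime q | φ(401), i.e. q ∈ {2, 5}.
334^200 ≡ 400 (mod 401)  [q = 2: ≢ 1 ✓]
334^80 ≡ 318 (mod 401)  [q = 5: ≢ 1 ✓]
All checks pass, so 334 has order 400 and is a primitive root modulo 401.

Yes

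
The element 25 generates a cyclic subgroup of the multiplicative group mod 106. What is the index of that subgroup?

The order of 25 must divide φ(106) = φ(2)·φ(53) = 1·52 = 52 = 2^2 · 13.
Divisors of 52: 1, 2, 4, 13, 26, 52.
Test each divisor d:
25^1 ≡ 25 (mod 106)
25^2 ≡ 95 (mod 106)
25^4 ≡ 15 (mod 106)
25^13 ≡ 105 (mod 106)
25^26 ≡ 1 (mod 106) ✓
The order of 25 is 26, so the subgroup it generates has 26 elements.
Index = |(Z/106Z)^×| / |⟨25⟩| = 52 / 26 = 2.

2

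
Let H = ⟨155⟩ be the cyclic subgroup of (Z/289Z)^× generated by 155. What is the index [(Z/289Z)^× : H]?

34

The order of 155 must divide φ(289) = φ(17^2) = 17·(17−1) = 272 = 2^4 · 17.
Divisors of 272: 1, 2, 4, 8, 16, 17, 34, 68, 136, 272.
Check 155^d mod 289 for each divisor in increasing order:
155^1 ≡ 155 (mod 289)
155^2 ≡ 38 (mod 289)
155^4 ≡ 288 (mod 289)
155^8 ≡ 1 (mod 289) ✓
The order of 155 is 8, so the subgroup it generates has 8 elements.
Index = |(Z/289Z)^×| / |⟨155⟩| = 272 / 8 = 34.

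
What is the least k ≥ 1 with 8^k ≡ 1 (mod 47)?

23

By Lagrange's theorem, ord_47(8) divides φ(47) = 47 − 1 = 46 = 2 · 23.
Divisors of 46: 1, 2, 23, 46.
Evaluate successive powers at the divisors of 46:
8^1 ≡ 8 (mod 47)
8^2 ≡ 17 (mod 47)
8^23 ≡ 1 (mod 47) ✓
Hence ord(8) = 23.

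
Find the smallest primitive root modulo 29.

2

φ(29) = 29 − 1 = 28 = 2^2 · 7.
Test candidates g = 2, 3, … against the prime factors q ∈ {2, 7} of φ(29): g is a generator iff g^(28/q) ≢ 1 for every such q.
g = 2: 2^14 ≡ 28; 2^4 ≡ 16 — none is 1, so 2 is a primitive root.
So 2 is the smallest generator of (Z/29Z)^×.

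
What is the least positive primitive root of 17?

φ(17) = 17 − 1 = 16 = 2^4.
Test candidates g = 2, 3, … against the prime factors q ∈ {2} of φ(17): g is a generator iff g^(16/q) ≢ 1 for every such q.
g = 2: 2^8 ≡ 1 — hits 1, so not a primitive root.
g = 3: 3^8 ≡ 16 — none is 1, so 3 is a primitive root.
The smallest primitive root modulo 17 is 3.

3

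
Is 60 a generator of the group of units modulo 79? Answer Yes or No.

φ(79) = 79 − 1 = 78 = 2 · 3 · 13.
Test 60^(78/q) mod 79 for each prime factor q of 78:
60^39 ≡ 78 (mod 79)  [q = 2: ≢ 1 ✓]
60^26 ≡ 55 (mod 79)  [q = 3: ≢ 1 ✓]
60^6 ≡ 38 (mod 79)  [q = 13: ≢ 1 ✓]
All checks pass, so 60 has order 78 and is a primitive root modulo 79.

Yes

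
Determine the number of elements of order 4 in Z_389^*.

2

φ(389) = 389 − 1 = 388 = 2^2 · 97.
Since (Z/389Z)^× is cyclic of order 388, the number of elements of order d is φ(d) when d | 388 and 0 otherwise.
4 = 2^2 divides 388, and φ(4) = 2.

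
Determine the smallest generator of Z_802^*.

3

φ(802) = φ(2)·φ(401) = 1·400 = 400 = 2^4 · 5^2.
g is a primitive root iff g^(400/q) ≢ 1 (mod 802) for each prime q ∈ {2, 5}.
g = 2: gcd(2, 802) = 2 > 1, not a unit — skip.
g = 3: 3^200 ≡ 801; 3^80 ≡ 473 — none is 1, so 3 is a primitive root.
So 3 is the smallest generator of (Z/802Z)^×.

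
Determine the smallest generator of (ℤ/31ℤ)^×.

3

φ(31) = 31 − 1 = 30 = 2 · 3 · 5.
g is a primitive root iff g^(30/q) ≢ 1 (mod 31) for each prime q ∈ {2, 3, 5}.
g = 2: 2^15 ≡ 1 — hits 1, so not a primitive root.
g = 3: 3^15 ≡ 30; 3^10 ≡ 25; 3^6 ≡ 16 — none is 1, so 3 is a primitive root.
So 3 is the smallest generator of (Z/31Z)^×.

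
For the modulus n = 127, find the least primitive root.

φ(127) = 127 − 1 = 126 = 2 · 3^2 · 7.
g is a primitive root iff g^(126/q) ≢ 1 (mod 127) for each prime q ∈ {2, 3, 7}.
g = 2: 2^63 ≡ 1 — hits 1, so not a primitive root.
g = 3: 3^63 ≡ 126; 3^42 ≡ 107; 3^18 ≡ 4 — none is 1, so 3 is a primitive root.
So 3 is the smallest generator of (Z/127Z)^×.

3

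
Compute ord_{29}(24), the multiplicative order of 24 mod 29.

7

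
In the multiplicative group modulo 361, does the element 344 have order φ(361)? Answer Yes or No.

Yes

φ(361) = φ(19^2) = 19·(19−1) = 342 = 2 · 3^2 · 19.
An element g generates (Z/361Z)^× iff g^(342/q) ≢ 1 (mod 361) for each prime q ∈ {2, 3, 19}.
344^171 ≡ 360 (mod 361)  [q = 2: ≢ 1 ✓]
344^114 ≡ 292 (mod 361)  [q = 3: ≢ 1 ✓]
344^18 ≡ 248 (mod 361)  [q = 19: ≢ 1 ✓]
None equal 1, so ord_361(344) = 342: 344 is a primitive root.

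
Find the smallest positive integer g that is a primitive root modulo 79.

3

φ(79) = 79 − 1 = 78 = 2 · 3 · 13.
g is a primitive root iff g^(78/q) ≢ 1 (mod 79) for each prime q ∈ {2, 3, 13}.
g = 2: 2^39 ≡ 1 — hits 1, so not a primitive root.
g = 3: 3^39 ≡ 78; 3^26 ≡ 23; 3^6 ≡ 18 — none is 1, so 3 is a primitive root.
So 3 is the smallest generator of (Z/79Z)^×.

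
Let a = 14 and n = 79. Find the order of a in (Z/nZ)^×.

26

ord(14) | φ(79) = 79 − 1 = 78 = 2 · 3 · 13.
Divisors of 78: 1, 2, 3, 6, 13, 26, 39, 78.
Compute 14^d (mod 79) for the divisors d until we hit 1:
14^1 ≡ 14 (mod 79)
14^2 ≡ 38 (mod 79)
14^3 ≡ 58 (mod 79)
14^6 ≡ 46 (mod 79)
14^13 ≡ 78 (mod 79)
14^26 ≡ 1 (mod 79) ✓
So ord_79(14) = 26.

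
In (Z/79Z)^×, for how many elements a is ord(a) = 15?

0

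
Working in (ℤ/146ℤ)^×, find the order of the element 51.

8

By Lagrange's theorem, ord_146(51) divides φ(146) = φ(2)·φ(73) = 1·72 = 72 = 2^3 · 3^2.
Divisors of 72: 1, 2, 3, 4, 6, 8, 9, 12, 18, 24, 36, 72.
Compute 51^d (mod 146) for the divisors d until we hit 1:
51^1 ≡ 51
51^2 ≡ 119
51^3 ≡ 83
51^4 ≡ 145
51^6 ≡ 27
51^8 ≡ 1
The smallest such exponent is 8, so the order of 51 is 8.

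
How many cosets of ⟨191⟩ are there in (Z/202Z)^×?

1

The order of 191 must divide φ(202) = φ(2)·φ(101) = 1·100 = 100 = 2^2 · 5^2.
Divisors of 100: 1, 2, 4, 5, 10, 20, 25, 50, 100.
Compute 191^d (mod 202) for the divisors d until we hit 1:
191^1 ≡ 191 (mod 202)
191^2 ≡ 121 (mod 202)
191^4 ≡ 97 (mod 202)
191^5 ≡ 145 (mod 202)
191^10 ≡ 17 (mod 202)
191^20 ≡ 87 (mod 202)
191^25 ≡ 91 (mod 202)
191^50 ≡ 201 (mod 202)
191^100 ≡ 1 (mod 202) ✓
So ord_202(191) = 100, hence |⟨191⟩| = 100.
Index = |(Z/202Z)^×| / |⟨191⟩| = 100 / 100 = 1.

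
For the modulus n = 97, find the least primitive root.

5

φ(97) = 97 − 1 = 96 = 2^5 · 3.
g is a primitive root iff g^(96/q) ≢ 1 (mod 97) for each prime q ∈ {2, 3}.
g = 2: 2^48 ≡ 1 — hits 1, so not a primitive root.
g = 3: 3^48 ≡ 1 — hits 1, so not a primitive root.
g = 4: 4^48 ≡ 1 — hits 1, so not a primitive root.
g = 5: 5^48 ≡ 96; 5^32 ≡ 35 — none is 1, so 5 is a primitive root.
The smallest primitive root modulo 97 is 5.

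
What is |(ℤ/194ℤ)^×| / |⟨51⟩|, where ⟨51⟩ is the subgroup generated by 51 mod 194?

3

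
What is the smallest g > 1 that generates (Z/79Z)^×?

3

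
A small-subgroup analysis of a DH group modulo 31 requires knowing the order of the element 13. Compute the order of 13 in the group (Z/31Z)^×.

30

The order of 13 must divide φ(31) = 31 − 1 = 30 = 2 · 3 · 5.
Divisors of 30: 1, 2, 3, 5, 6, 10, 15, 30.
Evaluate successive powers at the divisors of 30:
13^1 ≡ 13 (mod 31)
13^2 ≡ 14 (mod 31)
13^3 ≡ 27 (mod 31)
13^5 ≡ 6 (mod 31)
13^6 ≡ 16 (mod 31)
13^10 ≡ 5 (mod 31)
13^15 ≡ 30 (mod 31)
13^30 ≡ 1 (mod 31) ✓
Hence ord(13) = 30.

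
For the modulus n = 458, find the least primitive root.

7

φ(458) = φ(2)·φ(229) = 1·228 = 228 = 2^2 · 3 · 19.
g is a primitive root iff g^(228/q) ≢ 1 (mod 458) for each prime q ∈ {2, 3, 19}.
g = 2: gcd(2, 458) = 2 > 1, not a unit — skip.
g = 3: 3^114 ≡ 1 — hits 1, so not a primitive root.
g = 4: gcd(4, 458) = 2 > 1, not a unit — skip.
g = 5: 5^114 ≡ 1 — hits 1, so not a primitive root.
g = 6: gcd(6, 458) = 2 > 1, not a unit — skip.
g = 7: 7^114 ≡ 457; 7^76 ≡ 323; 7^12 ≡ 43 — none is 1, so 7 is a primitive root.
The smallest primitive root modulo 458 is 7.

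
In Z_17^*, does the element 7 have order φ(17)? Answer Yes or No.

Yes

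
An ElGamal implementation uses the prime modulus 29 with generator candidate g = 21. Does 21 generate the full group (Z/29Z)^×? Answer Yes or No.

φ(29) = 29 − 1 = 28 = 2^2 · 7.
An element g generates (Z/29Z)^× iff g^(28/q) ≢ 1 (mod 29) for each prime q ∈ {2, 7}.
21^14 ≡ 28 (mod 29)  [q = 2: ≢ 1 ✓]
21^4 ≡ 7 (mod 29)  [q = 7: ≢ 1 ✓]
All checks pass, so 21 has order 28 and is a primitive root modulo 29.

Yes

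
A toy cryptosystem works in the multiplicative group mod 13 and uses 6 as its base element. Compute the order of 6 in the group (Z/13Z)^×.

12

By Lagrange's theorem, ord_13(6) divides φ(13) = 13 − 1 = 12 = 2^2 · 3.
Divisors of 12: 1, 2, 3, 4, 6, 12.
Check 6^d mod 13 for each divisor in increasing order:
6^1 ≡ 6 (mod 13)
6^2 ≡ 10 (mod 13)
6^3 ≡ 8 (mod 13)
6^4 ≡ 9 (mod 13)
6^6 ≡ 12 (mod 13)
6^12 ≡ 1 (mod 13) ✓
The smallest such exponent is 12, so the order of 6 is 12.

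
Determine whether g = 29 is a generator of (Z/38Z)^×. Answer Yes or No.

Yes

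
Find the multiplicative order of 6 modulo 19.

9

ord(6) | φ(19) = 19 − 1 = 18 = 2 · 3^2.
Divisors of 18: 1, 2, 3, 6, 9, 18.
Check 6^d mod 19 for each divisor in increasing order:
6^1 ≡ 6 (mod 19)
6^2 ≡ 17 (mod 19)
6^3 ≡ 7 (mod 19)
6^6 ≡ 11 (mod 19)
6^9 ≡ 1 (mod 19) ✓
Therefore the multiplicative order of 6 modulo 19 is 9.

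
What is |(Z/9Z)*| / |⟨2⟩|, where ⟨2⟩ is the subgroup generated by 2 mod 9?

1

The order of 2 must divide φ(9) = φ(3^2) = 3·(3−1) = 6 = 2 · 3.
Divisors of 6: 1, 2, 3, 6.
Evaluate successive powers at the divisors of 6:
2^1 ≡ 2 (mod 9)
2^2 ≡ 4 (mod 9)
2^3 ≡ 8 (mod 9)
2^6 ≡ 1 (mod 9) ✓
The order of 2 is 6, so the subgroup it generates has 6 elements.
Index = |(Z/9Z)^×| / |⟨2⟩| = 6 / 6 = 1.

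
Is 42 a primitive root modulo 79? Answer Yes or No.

No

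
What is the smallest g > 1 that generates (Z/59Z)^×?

φ(59) = 59 − 1 = 58 = 2 · 29.
g is a primitive root iff g^(58/q) ≢ 1 (mod 59) for each prime q ∈ {2, 29}.
g = 2: 2^29 ≡ 58; 2^2 ≡ 4 — none is 1, so 2 is a primitive root.
So 2 is the smallest generator of (Z/59Z)^×.

2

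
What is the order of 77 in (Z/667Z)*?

308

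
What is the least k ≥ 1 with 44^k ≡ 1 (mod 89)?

22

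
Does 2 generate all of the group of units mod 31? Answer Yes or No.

No

φ(31) = 31 − 1 = 30 = 2 · 3 · 5.
An element g generates (Z/31Z)^× iff g^(30/q) ≢ 1 (mod 31) for each prime q ∈ {2, 3, 5}.
2^15 ≡ 1 (mod 31)  [q = 2: ≡ 1 ✗]
2^10 ≡ 1 (mod 31)  [q = 3: ≡ 1 ✗]
2^6 ≡ 2 (mod 31)  [q = 5: ≢ 1 ✓]
The check at q = 2 fails, so 2 generates a proper subgroup.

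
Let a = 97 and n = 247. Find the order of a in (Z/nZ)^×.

36

Since 97 ∈ (Z/247Z)^×, its order divides φ(247) = φ(13·19) = (13−1)·(19−1) = 12·18 = 216 = 2^3 · 3^3.
Divisors of 216: 1, 2, 3, 4, 6, 8, 9, 12, 18, 24, 27, 36, 54, 72, 108, 216.
Compute 97^d (mod 247) for the divisors d until we hit 1:
97^1 ≡ 97 (mod 247)
97^2 ≡ 23 (mod 247)
97^3 ≡ 8 (mod 247)
97^4 ≡ 35 (mod 247)
97^6 ≡ 64 (mod 247)
97^8 ≡ 237 (mod 247)
97^9 ≡ 18 (mod 247)
97^12 ≡ 144 (mod 247)
97^18 ≡ 77 (mod 247)
97^24 ≡ 235 (mod 247)
97^27 ≡ 151 (mod 247)
97^36 ≡ 1 (mod 247) ✓
Hence ord(97) = 36.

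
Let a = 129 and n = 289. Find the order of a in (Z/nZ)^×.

272

ord(129) | φ(289) = φ(17^2) = 17·(17−1) = 272 = 2^4 · 17.
Divisors of 272: 1, 2, 4, 8, 16, 17, 34, 68, 136, 272.
Evaluate successive powers at the divisors of 272:
129^1 ≡ 129
129^2 ≡ 168
129^4 ≡ 191
129^8 ≡ 67
129^16 ≡ 154
129^17 ≡ 214
129^34 ≡ 134
129^68 ≡ 38
129^136 ≡ 288
129^272 ≡ 1
So ord_289(129) = 272.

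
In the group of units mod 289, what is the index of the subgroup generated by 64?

4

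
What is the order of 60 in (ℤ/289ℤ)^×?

ord(60) | φ(289) = φ(17^2) = 17·(17−1) = 272 = 2^4 · 17.
Divisors of 272: 1, 2, 4, 8, 16, 17, 34, 68, 136, 272.
Check 60^d mod 289 for each divisor in increasing order:
60^1 ≡ 60 (mod 289)
60^2 ≡ 132 (mod 289)
60^4 ≡ 84 (mod 289)
60^8 ≡ 120 (mod 289)
60^16 ≡ 239 (mod 289)
60^17 ≡ 179 (mod 289)
60^34 ≡ 251 (mod 289)
60^68 ≡ 288 (mod 289)
60^136 ≡ 1 (mod 289) ✓
The smallest such exponent is 136, so the order of 60 is 136.

136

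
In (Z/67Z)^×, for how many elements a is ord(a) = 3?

2

φ(67) = 67 − 1 = 66 = 2 · 3 · 11.
Since (Z/67Z)^× is cyclic of order 66, the number of elements of order d is φ(d) when d | 66 and 0 otherwise.
3 | 66, and φ(3) = 3 − 1 = 2.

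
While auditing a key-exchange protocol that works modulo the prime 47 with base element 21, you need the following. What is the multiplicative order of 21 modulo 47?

Since 21 ∈ (Z/47Z)^×, its order divides φ(47) = 47 − 1 = 46 = 2 · 23.
Divisors of 46: 1, 2, 23, 46.
Check 21^d mod 47 for each divisor in increasing order:
21^1 ≡ 21 (mod 47)
21^2 ≡ 18 (mod 47)
21^23 ≡ 1 (mod 47) ✓
Therefore the multiplicative order of 21 modulo 47 is 23.

23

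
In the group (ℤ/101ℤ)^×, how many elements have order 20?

8

φ(101) = 101 − 1 = 100 = 2^2 · 5^2.
(Z/101Z)^× is cyclic (|G| = 100); a cyclic group of order m has exactly φ(d) elements of each order d | m, and none otherwise.
20 = 2^2 · 5 divides 100, and φ(20) = 8.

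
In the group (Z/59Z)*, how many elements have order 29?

28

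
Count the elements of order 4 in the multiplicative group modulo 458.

2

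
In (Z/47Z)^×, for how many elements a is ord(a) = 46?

φ(47) = 47 − 1 = 46 = 2 · 23.
In a cyclic group of order 46, there are φ(d) elements of order d for each divisor d of 46, and zero for non-divisors.
46 = 2 · 23 divides 46, and φ(46) = 22.

22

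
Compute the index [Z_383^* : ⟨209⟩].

1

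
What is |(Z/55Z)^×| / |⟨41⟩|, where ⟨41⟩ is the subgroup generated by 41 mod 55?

4

ord(41) | φ(55) = φ(5·11) = (5−1)·(11−1) = 4·10 = 40 = 2^3 · 5.
Divisors of 40: 1, 2, 4, 5, 8, 10, 20, 40.
Compute 41^d (mod 55) for the divisors d until we hit 1:
41^1 ≡ 41
41^2 ≡ 31
41^4 ≡ 26
41^5 ≡ 21
41^8 ≡ 16
41^10 ≡ 1
So ord_55(41) = 10, hence |⟨41⟩| = 10.
The index is φ(55) / ord(41) = 40 / 10 = 4.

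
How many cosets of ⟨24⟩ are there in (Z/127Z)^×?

7

By Lagrange's theorem, ord_127(24) divides φ(127) = 127 − 1 = 126 = 2 · 3^2 · 7.
Divisors of 126: 1, 2, 3, 6, 7, 9, 14, 18, 21, 42, 63, 126.
Test each divisor d:
24^1 ≡ 24 (mod 127)
24^2 ≡ 68 (mod 127)
24^3 ≡ 108 (mod 127)
24^6 ≡ 107 (mod 127)
24^7 ≡ 28 (mod 127)
24^9 ≡ 126 (mod 127)
24^14 ≡ 22 (mod 127)
24^18 ≡ 1 (mod 127) ✓
Thus |⟨24⟩| = ord(24) = 18.
Index = |(Z/127Z)^×| / |⟨24⟩| = 126 / 18 = 7.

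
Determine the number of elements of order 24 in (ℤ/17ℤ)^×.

φ(17) = 17 − 1 = 16 = 2^4.
Since (Z/17Z)^× is cyclic of order 16, the number of elements of order d is φ(d) when d | 16 and 0 otherwise.
Since 24 ∤ 16, the count is 0.

0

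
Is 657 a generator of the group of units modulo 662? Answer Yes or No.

φ(662) = φ(2)·φ(331) = 1·330 = 330 = 2 · 3 · 5 · 11.
Test 657^(330/q) mod 662 for each prime factor q of 330:
657^165 ≡ 661 (mod 662)  [q = 2: ≢ 1 ✓]
657^110 ≡ 31 (mod 662)  [q = 3: ≢ 1 ✓]
657^66 ≡ 395 (mod 662)  [q = 5: ≢ 1 ✓]
657^30 ≡ 511 (mod 662)  [q = 11: ≢ 1 ✓]
All checks pass, so 657 has order 330 and is a primitive root modulo 662.

Yes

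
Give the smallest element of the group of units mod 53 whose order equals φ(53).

φ(53) = 53 − 1 = 52 = 2^2 · 13.
g is a primitive root iff g^(52/q) ≢ 1 (mod 53) for each prime q ∈ {2, 13}.
g = 2: 2^26 ≡ 52; 2^4 ≡ 16 — none is 1, so 2 is a primitive root.
Hence the least primitive root of 53 is 2.

2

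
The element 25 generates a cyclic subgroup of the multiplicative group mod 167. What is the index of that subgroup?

The order of 25 must divide φ(167) = 167 − 1 = 166 = 2 · 83.
Divisors of 166: 1, 2, 83, 166.
Evaluate successive powers at the divisors of 166:
25^1 ≡ 25
25^2 ≡ 124
25^83 ≡ 1
The order of 25 is 83, so the subgroup it generates has 83 elements.
The index is φ(167) / ord(25) = 166 / 83 = 2.

2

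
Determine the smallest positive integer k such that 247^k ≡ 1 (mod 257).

The order of 247 must divide φ(257) = 257 − 1 = 256 = 2^8.
Divisors of 256: 1, 2, 4, 8, 16, 32, 64, 128, 256.
Compute 247^d (mod 257) for the divisors d until we hit 1:
247^1 ≡ 247 (mod 257)
247^2 ≡ 100 (mod 257)
247^4 ≡ 234 (mod 257)
247^8 ≡ 15 (mod 257)
247^16 ≡ 225 (mod 257)
247^32 ≡ 253 (mod 257)
247^64 ≡ 16 (mod 257)
247^128 ≡ 256 (mod 257)
247^256 ≡ 1 (mod 257) ✓
Therefore the multiplicative order of 247 modulo 257 is 256.

256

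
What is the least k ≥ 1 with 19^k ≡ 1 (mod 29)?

Since 19 ∈ (Z/29Z)^×, its order divides φ(29) = 29 − 1 = 28 = 2^2 · 7.
Divisors of 28: 1, 2, 4, 7, 14, 28.
Evaluate successive powers at the divisors of 28:
19^1 ≡ 19
19^2 ≡ 13
19^4 ≡ 24
19^7 ≡ 12
19^14 ≡ 28
19^28 ≡ 1
So ord_29(19) = 28.

28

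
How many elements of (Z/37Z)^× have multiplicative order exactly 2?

1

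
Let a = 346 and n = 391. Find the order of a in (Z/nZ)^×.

16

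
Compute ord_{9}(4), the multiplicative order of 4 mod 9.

3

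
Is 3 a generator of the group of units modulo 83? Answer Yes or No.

φ(83) = 83 − 1 = 82 = 2 · 41.
3 is a primitive root mod 83 iff 3^(φ(83)/q) ≢ 1 for every prime q | φ(83), i.e. q ∈ {2, 41}.
3^41 ≡ 1 (mod 83)  [q = 2: ≡ 1 ✗]
3^2 ≡ 9 (mod 83)  [q = 41: ≢ 1 ✓]
3^41 ≡ 1 shows ord(3) | 41, strictly less than φ(83); not a primitive root.

No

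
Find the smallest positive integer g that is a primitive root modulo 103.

φ(103) = 103 − 1 = 102 = 2 · 3 · 17.
Test candidates g = 2, 3, … against the prime factors q ∈ {2, 3, 17} of φ(103): g is a generator iff g^(102/q) ≢ 1 for every such q.
g = 2: 2^51 ≡ 1 — hits 1, so not a primitive root.
g = 3: 3^51 ≡ 102; 3^34 ≡ 1 — hits 1, so not a primitive root.
g = 4: 4^51 ≡ 1 — hits 1, so not a primitive root.
g = 5: 5^51 ≡ 102; 5^34 ≡ 56; 5^6 ≡ 72 — none is 1, so 5 is a primitive root.
So 5 is the smallest generator of (Z/103Z)^×.

5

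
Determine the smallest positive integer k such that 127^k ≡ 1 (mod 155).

60

The order of 127 must divide φ(155) = φ(5·31) = (5−1)·(31−1) = 4·30 = 120 = 2^3 · 3 · 5.
Divisors of 120: 1, 2, 3, 4, 5, 6, 8, 10, 12, 15, 20, 24, 30, 40, 60, 120.
Compute 127^d (mod 155) for the divisors d until we hit 1:
127^1 ≡ 127 (mod 155)
127^2 ≡ 9 (mod 155)
127^3 ≡ 58 (mod 155)
127^4 ≡ 81 (mod 155)
127^5 ≡ 57 (mod 155)
127^6 ≡ 109 (mod 155)
127^8 ≡ 51 (mod 155)
127^10 ≡ 149 (mod 155)
127^12 ≡ 101 (mod 155)
127^15 ≡ 123 (mod 155)
127^20 ≡ 36 (mod 155)
127^24 ≡ 126 (mod 155)
127^30 ≡ 94 (mod 155)
127^40 ≡ 56 (mod 155)
127^60 ≡ 1 (mod 155) ✓
The smallest such exponent is 60, so the order of 127 is 60.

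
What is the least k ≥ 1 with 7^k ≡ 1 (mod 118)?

By Lagrange's theorem, ord_118(7) divides φ(118) = φ(2)·φ(59) = 1·58 = 58 = 2 · 29.
Divisors of 58: 1, 2, 29, 58.
Compute 7^d (mod 118) for the divisors d until we hit 1:
7^1 ≡ 7 (mod 118)
7^2 ≡ 49 (mod 118)
7^29 ≡ 1 (mod 118) ✓
Hence ord(7) = 29.

29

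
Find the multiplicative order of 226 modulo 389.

By Lagrange's theorem, ord_389(226) divides φ(389) = 389 − 1 = 388 = 2^2 · 97.
Divisors of 388: 1, 2, 4, 97, 194, 388.
Evaluate successive powers at the divisors of 388:
226^1 ≡ 226 (mod 389)
226^2 ≡ 117 (mod 389)
226^4 ≡ 74 (mod 389)
226^97 ≡ 115 (mod 389)
226^194 ≡ 388 (mod 389)
226^388 ≡ 1 (mod 389) ✓
Hence ord(226) = 388.

388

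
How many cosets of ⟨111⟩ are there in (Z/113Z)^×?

Since 111 ∈ (Z/113Z)^×, its order divides φ(113) = 113 − 1 = 112 = 2^4 · 7.
Divisors of 112: 1, 2, 4, 7, 8, 14, 16, 28, 56, 112.
Compute 111^d (mod 113) for the divisors d until we hit 1:
111^1 ≡ 111 (mod 113)
111^2 ≡ 4 (mod 113)
111^4 ≡ 16 (mod 113)
111^7 ≡ 98 (mod 113)
111^8 ≡ 30 (mod 113)
111^14 ≡ 112 (mod 113)
111^16 ≡ 109 (mod 113)
111^28 ≡ 1 (mod 113) ✓
So ord_113(111) = 28, hence |⟨111⟩| = 28.
Index = |(Z/113Z)^×| / |⟨111⟩| = 112 / 28 = 4.

4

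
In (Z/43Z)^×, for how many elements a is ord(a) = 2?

φ(43) = 43 − 1 = 42 = 2 · 3 · 7.
In a cyclic group of order 42, there are φ(d) elements of order d for each divisor d of 42, and zero for non-divisors.
2 | 42, and φ(2) = 2 − 1 = 1.

1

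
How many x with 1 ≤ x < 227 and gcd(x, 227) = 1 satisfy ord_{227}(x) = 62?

φ(227) = 227 − 1 = 226 = 2 · 113.
(Z/227Z)^× is cyclic (|G| = 226); a cyclic group of order m has exactly φ(d) elements of each order d | m, and none otherwise.
Here 226 is not a multiple of 62, so there are no elements of order 62.

0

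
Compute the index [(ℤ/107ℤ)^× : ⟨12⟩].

2

Since 12 ∈ (Z/107Z)^×, its order divides φ(107) = 107 − 1 = 106 = 2 · 53.
Divisors of 106: 1, 2, 53, 106.
Test each divisor d:
12^1 ≡ 12 (mod 107)
12^2 ≡ 37 (mod 107)
12^53 ≡ 1 (mod 107) ✓
Thus |⟨12⟩| = ord(12) = 53.
Index = |(Z/107Z)^×| / |⟨12⟩| = 106 / 53 = 2.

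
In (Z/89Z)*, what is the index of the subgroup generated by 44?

4

By Lagrange's theorem, ord_89(44) divides φ(89) = 89 − 1 = 88 = 2^3 · 11.
Divisors of 88: 1, 2, 4, 8, 11, 22, 44, 88.
Check 44^d mod 89 for each divisor in increasing order:
44^1 ≡ 44 (mod 89)
44^2 ≡ 67 (mod 89)
44^4 ≡ 39 (mod 89)
44^8 ≡ 8 (mod 89)
44^11 ≡ 88 (mod 89)
44^22 ≡ 1 (mod 89) ✓
The order of 44 is 22, so the subgroup it generates has 22 elements.
Index = |(Z/89Z)^×| / |⟨44⟩| = 88 / 22 = 4.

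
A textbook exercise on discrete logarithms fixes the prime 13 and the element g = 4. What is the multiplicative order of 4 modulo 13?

6

ord(4) | φ(13) = 13 − 1 = 12 = 2^2 · 3.
Divisors of 12: 1, 2, 3, 4, 6, 12.
Check 4^d mod 13 for each divisor in increasing order:
4^1 ≡ 4
4^2 ≡ 3
4^3 ≡ 12
4^4 ≡ 9
4^6 ≡ 1
Hence ord(4) = 6.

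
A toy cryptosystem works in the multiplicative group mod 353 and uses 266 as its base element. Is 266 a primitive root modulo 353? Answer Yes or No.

φ(353) = 353 − 1 = 352 = 2^5 · 11.
An element g generates (Z/353Z)^× iff g^(352/q) ≢ 1 (mod 353) for each prime q ∈ {2, 11}.
266^176 ≡ 352 (mod 353)  [q = 2: ≢ 1 ✓]
266^32 ≡ 131 (mod 353)  [q = 11: ≢ 1 ✓]
Every test exponent gives a nontrivial residue, hence 266 generates the full group.

Yes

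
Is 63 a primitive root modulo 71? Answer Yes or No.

φ(71) = 71 − 1 = 70 = 2 · 5 · 7.
An element g generates (Z/71Z)^× iff g^(70/q) ≢ 1 (mod 71) for each prime q ∈ {2, 5, 7}.
63^35 ≡ 70 (mod 71)  [q = 2: ≢ 1 ✓]
63^14 ≡ 57 (mod 71)  [q = 5: ≢ 1 ✓]
63^10 ≡ 20 (mod 71)  [q = 7: ≢ 1 ✓]
All checks pass, so 63 has order 70 and is a primitive root modulo 71.

Yes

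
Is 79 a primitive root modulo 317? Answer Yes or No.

No

φ(317) = 317 − 1 = 316 = 2^2 · 79.
It suffices to check that the order of 79 is not a proper divisor of 316: compute 79^(316/q) for q ∈ {2, 79}.
79^158 ≡ 1 (mod 317)  [q = 2: ≡ 1 ✗]
79^4 ≡ 291 (mod 317)  [q = 79: ≢ 1 ✓]
Since 79^158 ≡ 1, the order of 79 divides 158 < 316, so 79 is not a primitive root.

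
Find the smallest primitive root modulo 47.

φ(47) = 47 − 1 = 46 = 2 · 23.
Test candidates g = 2, 3, … against the prime factors q ∈ {2, 23} of φ(47): g is a generator iff g^(46/q) ≢ 1 for every such q.
g = 2: 2^23 ≡ 1 — hits 1, so not a primitive root.
g = 3: 3^23 ≡ 1 — hits 1, so not a primitive root.
g = 4: 4^23 ≡ 1 — hits 1, so not a primitive root.
g = 5: 5^23 ≡ 46; 5^2 ≡ 25 — none is 1, so 5 is a primitive root.
So 5 is the smallest generator of (Z/47Z)^×.

5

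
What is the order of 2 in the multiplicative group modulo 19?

Since 2 ∈ (Z/19Z)^×, its order divides φ(19) = 19 − 1 = 18 = 2 · 3^2.
Divisors of 18: 1, 2, 3, 6, 9, 18.
Evaluate successive powers at the divisors of 18:
2^1 ≡ 2 (mod 19)
2^2 ≡ 4 (mod 19)
2^3 ≡ 8 (mod 19)
2^6 ≡ 7 (mod 19)
2^9 ≡ 18 (mod 19)
2^18 ≡ 1 (mod 19) ✓
The smallest such exponent is 18, so the order of 2 is 18.

18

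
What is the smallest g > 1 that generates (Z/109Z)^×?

φ(109) = 109 − 1 = 108 = 2^2 · 3^3.
Test candidates g = 2, 3, … against the prime factors q ∈ {2, 3} of φ(109): g is a generator iff g^(108/q) ≢ 1 for every such q.
g = 2: 2^54 ≡ 108; 2^36 ≡ 1 — hits 1, so not a primitive root.
g = 3: 3^54 ≡ 1 — hits 1, so not a primitive root.
g = 4: 4^54 ≡ 1 — hits 1, so not a primitive root.
g = 5: 5^54 ≡ 1 — hits 1, so not a primitive root.
g = 6: 6^54 ≡ 108; 6^36 ≡ 63 — none is 1, so 6 is a primitive root.
Hence the least primitive root of 109 is 6.

6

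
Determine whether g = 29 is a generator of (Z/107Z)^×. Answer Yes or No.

No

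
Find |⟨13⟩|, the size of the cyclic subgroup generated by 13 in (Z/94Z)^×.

46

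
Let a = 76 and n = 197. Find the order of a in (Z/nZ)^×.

49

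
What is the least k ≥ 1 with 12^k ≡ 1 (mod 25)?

20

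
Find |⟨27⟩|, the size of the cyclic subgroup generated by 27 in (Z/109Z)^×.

9

ord(27) | φ(109) = 109 − 1 = 108 = 2^2 · 3^3.
Divisors of 108: 1, 2, 3, 4, 6, 9, 12, 18, 27, 36, 54, 108.
Check 27^d mod 109 for each divisor in increasing order:
27^1 ≡ 27
27^2 ≡ 75
27^3 ≡ 63
27^4 ≡ 66
27^6 ≡ 45
27^9 ≡ 1
Therefore the multiplicative order of 27 modulo 109 is 9.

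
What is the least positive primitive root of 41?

6

φ(41) = 41 − 1 = 40 = 2^3 · 5.
g is a primitive root iff g^(40/q) ≢ 1 (mod 41) for each prime q ∈ {2, 5}.
g = 2: 2^20 ≡ 1 — hits 1, so not a primitive root.
g = 3: 3^20 ≡ 40; 3^8 ≡ 1 — hits 1, so not a primitive root.
g = 4: 4^20 ≡ 1 — hits 1, so not a primitive root.
g = 5: 5^20 ≡ 1 — hits 1, so not a primitive root.
g = 6: 6^20 ≡ 40; 6^8 ≡ 10 — none is 1, so 6 is a primitive root.
Hence the least primitive root of 41 is 6.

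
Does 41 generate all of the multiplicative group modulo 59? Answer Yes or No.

φ(59) = 59 − 1 = 58 = 2 · 29.
An element g generates (Z/59Z)^× iff g^(58/q) ≢ 1 (mod 59) for each prime q ∈ {2, 29}.
41^29 ≡ 1 (mod 59)  [q = 2: ≡ 1 ✗]
41^2 ≡ 29 (mod 59)  [q = 29: ≢ 1 ✓]
41^29 ≡ 1 shows ord(41) | 29, strictly less than φ(59); not a primitive root.

No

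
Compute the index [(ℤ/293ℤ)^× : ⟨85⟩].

1

The order of 85 must divide φ(293) = 293 − 1 = 292 = 2^2 · 73.
Divisors of 292: 1, 2, 4, 73, 146, 292.
Test each divisor d:
85^1 ≡ 85 (mod 293)
85^2 ≡ 193 (mod 293)
85^4 ≡ 38 (mod 293)
85^73 ≡ 138 (mod 293)
85^146 ≡ 292 (mod 293)
85^292 ≡ 1 (mod 293) ✓
So ord_293(85) = 292, hence |⟨85⟩| = 292.
The index is φ(293) / ord(85) = 292 / 292 = 1.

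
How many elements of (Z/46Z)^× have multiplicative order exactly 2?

1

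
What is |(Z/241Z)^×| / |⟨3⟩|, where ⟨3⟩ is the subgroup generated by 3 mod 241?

Since 3 ∈ (Z/241Z)^×, its order divides φ(241) = 241 − 1 = 240 = 2^4 · 3 · 5.
Divisors of 240: 1, 2, 3, 4, 5, 6, 8, 10, 12, 15, 16, 20, 24, 30, 40, 48, 60, 80, 120, 240.
Evaluate successive powers at the divisors of 240:
3^1 ≡ 3 (mod 241)
3^2 ≡ 9 (mod 241)
3^3 ≡ 27 (mod 241)
3^4 ≡ 81 (mod 241)
3^5 ≡ 2 (mod 241)
3^6 ≡ 6 (mod 241)
3^8 ≡ 54 (mod 241)
3^10 ≡ 4 (mod 241)
3^12 ≡ 36 (mod 241)
3^15 ≡ 8 (mod 241)
3^16 ≡ 24 (mod 241)
3^20 ≡ 16 (mod 241)
3^24 ≡ 91 (mod 241)
3^30 ≡ 64 (mod 241)
3^40 ≡ 15 (mod 241)
3^48 ≡ 87 (mod 241)
3^60 ≡ 240 (mod 241)
3^80 ≡ 225 (mod 241)
3^120 ≡ 1 (mod 241) ✓
The order of 3 is 120, so the subgroup it generates has 120 elements.
The index is φ(241) / ord(3) = 240 / 120 = 2.

2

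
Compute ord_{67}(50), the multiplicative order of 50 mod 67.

The order of 50 must divide φ(67) = 67 − 1 = 66 = 2 · 3 · 11.
Divisors of 66: 1, 2, 3, 6, 11, 22, 33, 66.
Test each divisor d:
50^1 ≡ 50 (mod 67)
50^2 ≡ 21 (mod 67)
50^3 ≡ 45 (mod 67)
50^6 ≡ 15 (mod 67)
50^11 ≡ 38 (mod 67)
50^22 ≡ 37 (mod 67)
50^33 ≡ 66 (mod 67)
50^66 ≡ 1 (mod 67) ✓
Therefore the multiplicative order of 50 modulo 67 is 66.

66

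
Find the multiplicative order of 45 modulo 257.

256

By Lagrange's theorem, ord_257(45) divides φ(257) = 257 − 1 = 256 = 2^8.
Divisors of 256: 1, 2, 4, 8, 16, 32, 64, 128, 256.
Check 45^d mod 257 for each divisor in increasing order:
45^1 ≡ 45
45^2 ≡ 226
45^4 ≡ 190
45^8 ≡ 120
45^16 ≡ 8
45^32 ≡ 64
45^64 ≡ 241
45^128 ≡ 256
45^256 ≡ 1
So ord_257(45) = 256.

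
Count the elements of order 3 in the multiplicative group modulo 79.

φ(79) = 79 − 1 = 78 = 2 · 3 · 13.
(Z/79Z)^× is cyclic (|G| = 78); a cyclic group of order m has exactly φ(d) elements of each order d | m, and none otherwise.
3 | 78, and φ(3) = 3 − 1 = 2.

2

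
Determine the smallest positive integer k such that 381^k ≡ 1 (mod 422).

105

The order of 381 must divide φ(422) = φ(2)·φ(211) = 1·210 = 210 = 2 · 3 · 5 · 7.
Divisors of 210: 1, 2, 3, 5, 6, 7, 10, 14, 15, 21, 30, 35, 42, 70, 105, 210.
Compute 381^d (mod 422) for the divisors d until we hit 1:
381^1 ≡ 381 (mod 422)
381^2 ≡ 415 (mod 422)
381^3 ≡ 287 (mod 422)
381^5 ≡ 101 (mod 422)
381^6 ≡ 79 (mod 422)
381^7 ≡ 137 (mod 422)
381^10 ≡ 73 (mod 422)
381^14 ≡ 201 (mod 422)
381^15 ≡ 199 (mod 422)
381^21 ≡ 107 (mod 422)
381^30 ≡ 355 (mod 422)
381^35 ≡ 407 (mod 422)
381^42 ≡ 55 (mod 422)
381^70 ≡ 225 (mod 422)
381^105 ≡ 1 (mod 422) ✓
Therefore the multiplicative order of 381 modulo 422 is 105.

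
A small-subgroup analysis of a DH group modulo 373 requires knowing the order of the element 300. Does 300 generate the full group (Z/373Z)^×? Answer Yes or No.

φ(373) = 373 − 1 = 372 = 2^2 · 3 · 31.
It suffices to check that the order of 300 is not a proper divisor of 372: compute 300^(372/q) for q ∈ {2, 3, 31}.
300^186 ≡ 1 (mod 373)  [q = 2: ≡ 1 ✗]
300^124 ≡ 88 (mod 373)  [q = 3: ≢ 1 ✓]
300^12 ≡ 12 (mod 373)  [q = 31: ≢ 1 ✓]
300^186 ≡ 1 shows ord(300) | 186, strictly less than φ(373); not a primitive root.

No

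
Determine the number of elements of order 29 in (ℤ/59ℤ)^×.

28

φ(59) = 59 − 1 = 58 = 2 · 29.
(Z/59Z)^× is cyclic (|G| = 58); a cyclic group of order m has exactly φ(d) elements of each order d | m, and none otherwise.
29 | 58, and φ(29) = 29 − 1 = 28.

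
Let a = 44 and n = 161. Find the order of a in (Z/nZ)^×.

66

The order of 44 must divide φ(161) = φ(7·23) = (7−1)·(23−1) = 6·22 = 132 = 2^2 · 3 · 11.
Divisors of 132: 1, 2, 3, 4, 6, 11, 12, 22, 33, 44, 66, 132.
Evaluate successive powers at the divisors of 132:
44^1 ≡ 44 (mod 161)
44^2 ≡ 4 (mod 161)
44^3 ≡ 15 (mod 161)
44^4 ≡ 16 (mod 161)
44^6 ≡ 64 (mod 161)
44^11 ≡ 137 (mod 161)
44^12 ≡ 71 (mod 161)
44^22 ≡ 93 (mod 161)
44^33 ≡ 22 (mod 161)
44^44 ≡ 116 (mod 161)
44^66 ≡ 1 (mod 161) ✓
Therefore the multiplicative order of 44 modulo 161 is 66.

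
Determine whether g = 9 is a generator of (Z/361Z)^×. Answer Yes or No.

No

φ(361) = φ(19^2) = 19·(19−1) = 342 = 2 · 3^2 · 19.
Test 9^(342/q) mod 361 for each prime factor q of 342:
9^171 ≡ 1 (mod 361)  [q = 2: ≡ 1 ✗]
9^114 ≡ 68 (mod 361)  [q = 3: ≢ 1 ✓]
9^18 ≡ 324 (mod 361)  [q = 19: ≢ 1 ✓]
The check at q = 2 fails, so 9 generates a proper subgroup.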